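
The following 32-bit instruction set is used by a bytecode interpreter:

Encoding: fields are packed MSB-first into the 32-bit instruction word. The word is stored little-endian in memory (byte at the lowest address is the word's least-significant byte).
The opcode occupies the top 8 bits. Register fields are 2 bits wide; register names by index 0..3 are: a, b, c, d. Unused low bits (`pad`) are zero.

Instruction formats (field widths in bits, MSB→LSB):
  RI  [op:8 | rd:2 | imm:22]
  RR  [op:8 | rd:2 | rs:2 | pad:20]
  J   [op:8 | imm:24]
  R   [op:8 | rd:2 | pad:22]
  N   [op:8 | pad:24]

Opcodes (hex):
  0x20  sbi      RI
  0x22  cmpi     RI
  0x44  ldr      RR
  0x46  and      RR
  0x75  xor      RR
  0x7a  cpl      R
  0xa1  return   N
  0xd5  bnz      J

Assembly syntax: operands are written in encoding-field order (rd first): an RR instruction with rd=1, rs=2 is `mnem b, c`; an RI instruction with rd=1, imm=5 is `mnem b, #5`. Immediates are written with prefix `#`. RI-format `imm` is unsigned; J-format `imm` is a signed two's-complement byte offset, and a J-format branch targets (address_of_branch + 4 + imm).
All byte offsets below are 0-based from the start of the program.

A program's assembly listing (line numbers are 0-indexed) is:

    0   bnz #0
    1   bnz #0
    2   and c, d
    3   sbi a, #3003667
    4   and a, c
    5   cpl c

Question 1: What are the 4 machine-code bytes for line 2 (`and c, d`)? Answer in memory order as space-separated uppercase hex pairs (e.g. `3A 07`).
L2: and op=0x46:8|rd=2:2|rs=3:2|pad=0:20 ⇒ 0x46b00000 ⇒ little 00 00 b0 46

00 00 B0 46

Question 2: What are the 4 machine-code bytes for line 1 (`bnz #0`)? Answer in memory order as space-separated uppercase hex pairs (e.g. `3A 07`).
L1: bnz op=0xd5:8|imm=0:24 ⇒ 0xd5000000 ⇒ little 00 00 00 d5

00 00 00 D5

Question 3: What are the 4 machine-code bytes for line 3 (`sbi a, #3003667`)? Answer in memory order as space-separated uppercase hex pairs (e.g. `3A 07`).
line 3 (sbi): pack op=0x20:8|rd=0:2|imm=3003667:22 = 0x202dd513; little→ 13 d5 2d 20

13 D5 2D 20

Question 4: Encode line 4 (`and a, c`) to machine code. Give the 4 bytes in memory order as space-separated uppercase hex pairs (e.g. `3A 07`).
line 4 (and): pack op=0x46:8|rd=0:2|rs=2:2|pad=0:20 = 0x46200000; little→ 00 00 20 46

00 00 20 46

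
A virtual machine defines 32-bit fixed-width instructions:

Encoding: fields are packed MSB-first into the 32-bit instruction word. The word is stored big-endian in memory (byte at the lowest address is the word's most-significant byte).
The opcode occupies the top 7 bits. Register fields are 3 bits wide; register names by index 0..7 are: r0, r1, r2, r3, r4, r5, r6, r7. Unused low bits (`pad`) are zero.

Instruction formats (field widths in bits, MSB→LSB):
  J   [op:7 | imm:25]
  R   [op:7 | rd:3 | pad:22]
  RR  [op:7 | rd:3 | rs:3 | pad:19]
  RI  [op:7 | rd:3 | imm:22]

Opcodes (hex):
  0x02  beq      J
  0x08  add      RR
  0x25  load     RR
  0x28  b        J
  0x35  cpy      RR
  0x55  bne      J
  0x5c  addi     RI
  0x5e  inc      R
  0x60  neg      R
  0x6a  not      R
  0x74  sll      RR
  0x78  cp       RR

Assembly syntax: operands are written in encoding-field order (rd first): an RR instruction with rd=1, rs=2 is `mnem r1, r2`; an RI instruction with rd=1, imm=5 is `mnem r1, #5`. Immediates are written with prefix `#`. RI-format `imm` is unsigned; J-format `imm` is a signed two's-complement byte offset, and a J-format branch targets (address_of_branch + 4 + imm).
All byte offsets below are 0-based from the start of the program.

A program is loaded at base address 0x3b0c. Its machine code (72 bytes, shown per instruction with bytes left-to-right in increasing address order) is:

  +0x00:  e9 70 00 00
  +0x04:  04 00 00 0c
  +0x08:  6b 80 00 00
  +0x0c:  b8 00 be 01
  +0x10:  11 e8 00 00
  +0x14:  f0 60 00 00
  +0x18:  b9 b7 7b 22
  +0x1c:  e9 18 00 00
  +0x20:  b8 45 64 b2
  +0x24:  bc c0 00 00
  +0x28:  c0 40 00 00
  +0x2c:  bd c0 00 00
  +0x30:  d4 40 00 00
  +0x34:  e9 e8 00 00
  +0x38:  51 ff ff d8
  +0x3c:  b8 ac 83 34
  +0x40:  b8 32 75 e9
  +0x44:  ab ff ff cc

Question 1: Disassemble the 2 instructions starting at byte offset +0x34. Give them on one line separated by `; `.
sll r7, r5; b #-40

@+34  big-endian(e9 e8 00 00) = 0xe9e80000
  opcode bits[31:25]=0x74: sll/RR
  rd@[24:22]=0x7 ⇒ r7
  rs@[21:19]=0x5 ⇒ r5
@+38  big-endian(51 ff ff d8) = 0x51ffffd8
  opcode bits[31:25]=0x28: b/J
  imm@[24:0]=0x1ffffd8 (s25→-40) ⇒ #-40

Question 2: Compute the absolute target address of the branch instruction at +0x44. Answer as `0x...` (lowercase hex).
0x3b20

+0x44: ab ff ff cc ⇒ word 0xabffffcc (big)
  opcode bits[31:25]=0x55: bne/J
  imm@[24:0]=0x1ffffcc (s25→-52) ⇒ #-52
  target = base 0x3b0c + off 0x44 + 4 + imm -52 = 0x3b20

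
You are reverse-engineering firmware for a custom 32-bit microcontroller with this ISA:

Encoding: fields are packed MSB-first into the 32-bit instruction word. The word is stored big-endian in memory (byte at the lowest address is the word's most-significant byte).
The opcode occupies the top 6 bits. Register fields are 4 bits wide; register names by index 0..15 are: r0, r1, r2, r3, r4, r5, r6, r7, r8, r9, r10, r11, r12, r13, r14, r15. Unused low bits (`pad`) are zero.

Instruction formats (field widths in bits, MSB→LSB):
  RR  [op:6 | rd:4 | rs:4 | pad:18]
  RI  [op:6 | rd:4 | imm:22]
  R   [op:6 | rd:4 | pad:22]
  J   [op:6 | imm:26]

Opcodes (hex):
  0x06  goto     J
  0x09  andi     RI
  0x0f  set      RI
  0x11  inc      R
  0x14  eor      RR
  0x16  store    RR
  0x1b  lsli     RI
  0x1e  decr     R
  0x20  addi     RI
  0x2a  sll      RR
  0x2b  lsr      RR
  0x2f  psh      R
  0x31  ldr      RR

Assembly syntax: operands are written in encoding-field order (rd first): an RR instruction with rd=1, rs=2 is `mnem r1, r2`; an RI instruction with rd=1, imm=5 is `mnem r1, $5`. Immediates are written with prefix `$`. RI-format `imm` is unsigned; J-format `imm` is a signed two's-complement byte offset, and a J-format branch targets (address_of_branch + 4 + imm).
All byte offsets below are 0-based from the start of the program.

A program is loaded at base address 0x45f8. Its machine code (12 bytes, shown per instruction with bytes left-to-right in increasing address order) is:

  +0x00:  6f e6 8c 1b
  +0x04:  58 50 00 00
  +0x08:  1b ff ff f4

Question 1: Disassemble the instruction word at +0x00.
+0x00: 6f e6 8c 1b ⇒ word 0x6fe68c1b (big)
  op=0x6fe68c1b>>26=0x1b ⇒ lsli (RI)
  rd@[25:22]=0xf ⇒ r15
  imm@[21:0]=0x268c1b ⇒ $2526235

lsli r15, $2526235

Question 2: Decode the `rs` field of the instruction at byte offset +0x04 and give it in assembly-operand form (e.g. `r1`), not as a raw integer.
r4

@+04  big-endian(58 50 00 00) = 0x58500000
  op=0x58500000>>26=0x16 ⇒ store (RR)
  [25:22] rd=1 = r1
  [21:18] rs=4 = r4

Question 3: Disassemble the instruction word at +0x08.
off 0x08: read 1b ff ff f4 as big → 0x1bfffff4
  top 6b → 0x6 → goto [J]
  imm: (w>>0)&0x3ffffff=0x3fffff4 (s26→-12) → $-12

goto $-12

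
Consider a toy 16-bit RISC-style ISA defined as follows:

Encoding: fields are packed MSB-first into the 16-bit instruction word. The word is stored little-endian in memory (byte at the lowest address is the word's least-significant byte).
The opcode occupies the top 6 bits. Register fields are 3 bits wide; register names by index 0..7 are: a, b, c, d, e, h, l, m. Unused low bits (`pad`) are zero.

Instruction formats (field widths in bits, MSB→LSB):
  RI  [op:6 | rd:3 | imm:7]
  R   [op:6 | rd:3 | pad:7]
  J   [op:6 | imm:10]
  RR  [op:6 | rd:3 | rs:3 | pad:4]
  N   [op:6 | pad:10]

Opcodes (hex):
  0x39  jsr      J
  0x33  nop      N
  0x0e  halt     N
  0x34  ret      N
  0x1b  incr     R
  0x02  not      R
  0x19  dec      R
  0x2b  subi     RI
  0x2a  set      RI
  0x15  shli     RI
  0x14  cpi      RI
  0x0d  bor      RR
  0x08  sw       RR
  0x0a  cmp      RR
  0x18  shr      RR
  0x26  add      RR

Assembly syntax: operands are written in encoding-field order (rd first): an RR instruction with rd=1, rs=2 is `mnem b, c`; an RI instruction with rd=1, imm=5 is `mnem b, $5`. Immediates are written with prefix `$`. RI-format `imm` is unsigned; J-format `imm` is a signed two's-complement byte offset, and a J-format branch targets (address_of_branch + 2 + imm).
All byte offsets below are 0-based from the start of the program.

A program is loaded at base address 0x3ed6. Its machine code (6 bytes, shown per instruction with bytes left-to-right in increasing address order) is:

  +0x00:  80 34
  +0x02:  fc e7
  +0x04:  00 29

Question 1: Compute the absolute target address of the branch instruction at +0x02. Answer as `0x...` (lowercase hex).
0x3ed6

off 0x02: read fc e7 as little → 0xe7fc
  opcode bits[15:10]=0x39: jsr/J
  imm@[9:0]=0x3fc (s10→-4) ⇒ $-4
  target = base 0x3ed6 + off 0x02 + 2 + imm -4 = 0x3ed6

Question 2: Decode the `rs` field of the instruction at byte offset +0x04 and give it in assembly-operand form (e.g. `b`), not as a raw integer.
[04] 00 29 → 0x2900
  opcode bits[15:10]=0xa: cmp/RR
  [9:7] rd=2 = c
  [6:4] rs=0 = a

a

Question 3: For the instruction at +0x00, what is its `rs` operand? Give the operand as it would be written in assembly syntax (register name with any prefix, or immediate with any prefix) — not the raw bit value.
[00] 80 34 → 0x3480
  top 6b → 0xd → bor [RR]
  rd: (w>>7)&0x7=0x1 → b
  rs: (w>>4)&0x7=0x0 → a

a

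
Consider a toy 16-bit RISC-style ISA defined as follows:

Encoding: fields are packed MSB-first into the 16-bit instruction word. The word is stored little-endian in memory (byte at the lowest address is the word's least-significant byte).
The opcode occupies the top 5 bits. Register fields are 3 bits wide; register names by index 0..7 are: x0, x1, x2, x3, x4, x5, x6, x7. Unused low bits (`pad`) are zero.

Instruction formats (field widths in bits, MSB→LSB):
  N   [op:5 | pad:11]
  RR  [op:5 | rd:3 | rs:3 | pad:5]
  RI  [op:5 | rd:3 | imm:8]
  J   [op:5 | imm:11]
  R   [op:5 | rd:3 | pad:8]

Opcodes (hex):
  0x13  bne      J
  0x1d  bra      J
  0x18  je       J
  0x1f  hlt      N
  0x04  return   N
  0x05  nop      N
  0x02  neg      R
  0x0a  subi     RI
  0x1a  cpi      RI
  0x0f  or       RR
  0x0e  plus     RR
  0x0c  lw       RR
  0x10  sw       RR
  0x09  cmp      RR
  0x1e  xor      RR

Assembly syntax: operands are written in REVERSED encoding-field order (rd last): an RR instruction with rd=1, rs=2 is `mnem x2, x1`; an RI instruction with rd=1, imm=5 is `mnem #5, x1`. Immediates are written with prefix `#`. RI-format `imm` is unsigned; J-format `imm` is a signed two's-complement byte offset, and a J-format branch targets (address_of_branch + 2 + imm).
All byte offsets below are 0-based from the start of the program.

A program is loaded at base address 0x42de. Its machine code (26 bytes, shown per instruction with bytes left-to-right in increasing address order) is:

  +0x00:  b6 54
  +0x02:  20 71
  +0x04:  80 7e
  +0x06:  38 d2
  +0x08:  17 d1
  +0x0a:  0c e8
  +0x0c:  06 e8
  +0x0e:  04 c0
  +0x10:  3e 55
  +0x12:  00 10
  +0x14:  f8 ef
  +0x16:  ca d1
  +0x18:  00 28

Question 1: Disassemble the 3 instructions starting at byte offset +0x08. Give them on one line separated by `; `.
cpi #23, x1; bra #12; bra #6

@+08  little-endian(17 d1) = 0xd117
  top 5b → 0x1a → cpi [RI]
  rd: (w>>8)&0x7=0x1 → x1
  imm: (w>>0)&0xff=0x17 → #23
@+0a  little-endian(0c e8) = 0xe80c
  top 5b → 0x1d → bra [J]
  imm: (w>>0)&0x7ff=0xc → #12
@+0c  little-endian(06 e8) = 0xe806
  top 5b → 0x1d → bra [J]
  imm: (w>>0)&0x7ff=0x6 → #6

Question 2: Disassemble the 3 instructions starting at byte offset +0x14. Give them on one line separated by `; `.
@+14  little-endian(f8 ef) = 0xeff8
  opcode bits[15:11]=0x1d: bra/J
  imm: (w>>0)&0x7ff=0x7f8 (s11→-8) → #-8
@+16  little-endian(ca d1) = 0xd1ca
  opcode bits[15:11]=0x1a: cpi/RI
  rd: (w>>8)&0x7=0x1 → x1
  imm: (w>>0)&0xff=0xca → #202
@+18  little-endian(00 28) = 0x2800
  opcode bits[15:11]=0x5: nop/N

bra #-8; cpi #202, x1; nop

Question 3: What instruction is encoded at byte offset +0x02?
plus x1, x1

+0x02: 20 71 ⇒ word 0x7120 (little)
  op=0x7120>>11=0xe ⇒ plus (RR)
  [10:8] rd=1 = x1
  [7:5] rs=1 = x1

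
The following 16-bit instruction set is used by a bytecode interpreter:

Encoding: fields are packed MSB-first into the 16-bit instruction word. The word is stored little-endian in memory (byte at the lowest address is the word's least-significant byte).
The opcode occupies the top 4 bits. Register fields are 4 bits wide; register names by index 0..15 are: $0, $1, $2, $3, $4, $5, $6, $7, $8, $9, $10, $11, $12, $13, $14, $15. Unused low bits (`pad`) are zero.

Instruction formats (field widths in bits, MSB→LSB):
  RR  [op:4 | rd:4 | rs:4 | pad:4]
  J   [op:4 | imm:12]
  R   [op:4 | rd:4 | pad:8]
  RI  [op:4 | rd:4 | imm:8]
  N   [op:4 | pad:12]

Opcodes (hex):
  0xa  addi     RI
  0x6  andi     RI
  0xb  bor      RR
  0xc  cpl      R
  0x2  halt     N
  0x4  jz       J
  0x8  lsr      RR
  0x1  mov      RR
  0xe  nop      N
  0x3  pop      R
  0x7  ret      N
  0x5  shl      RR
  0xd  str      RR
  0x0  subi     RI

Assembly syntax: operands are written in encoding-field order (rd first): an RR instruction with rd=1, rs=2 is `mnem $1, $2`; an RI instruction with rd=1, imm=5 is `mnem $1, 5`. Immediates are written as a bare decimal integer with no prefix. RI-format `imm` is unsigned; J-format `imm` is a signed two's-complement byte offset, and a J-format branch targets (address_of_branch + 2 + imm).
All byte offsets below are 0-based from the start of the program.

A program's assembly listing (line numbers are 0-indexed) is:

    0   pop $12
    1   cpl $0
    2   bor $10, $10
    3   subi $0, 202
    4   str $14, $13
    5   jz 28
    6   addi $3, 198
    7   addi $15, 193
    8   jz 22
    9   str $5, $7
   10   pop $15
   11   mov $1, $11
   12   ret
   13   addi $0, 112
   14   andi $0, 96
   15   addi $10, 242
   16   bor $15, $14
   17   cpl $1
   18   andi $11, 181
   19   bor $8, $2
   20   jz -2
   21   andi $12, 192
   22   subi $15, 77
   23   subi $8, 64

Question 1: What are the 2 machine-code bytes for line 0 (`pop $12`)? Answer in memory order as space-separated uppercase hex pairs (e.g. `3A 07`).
00 3C

line 0 (pop): pack op=0x3:4|rd=12:4|pad=0:8 = 0x3c00; little→ 00 3c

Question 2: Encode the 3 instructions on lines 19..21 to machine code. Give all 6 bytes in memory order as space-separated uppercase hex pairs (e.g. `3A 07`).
20 B8 FE 4F C0 6C

line 19 (bor): pack op=0xb:4|rd=8:4|rs=2:4|pad=0:4 = 0xb820; little→ 20 b8
line 20 (jz): pack op=0x4:4|imm=-2:12 = 0x4ffe; little→ fe 4f
line 21 (andi): pack op=0x6:4|rd=12:4|imm=192:8 = 0x6cc0; little→ c0 6c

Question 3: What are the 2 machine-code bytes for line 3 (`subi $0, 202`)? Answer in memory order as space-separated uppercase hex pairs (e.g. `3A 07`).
3. subi fields op=0x0:4|rd=0:4|imm=202:8 → word 00cah → ca 00

CA 00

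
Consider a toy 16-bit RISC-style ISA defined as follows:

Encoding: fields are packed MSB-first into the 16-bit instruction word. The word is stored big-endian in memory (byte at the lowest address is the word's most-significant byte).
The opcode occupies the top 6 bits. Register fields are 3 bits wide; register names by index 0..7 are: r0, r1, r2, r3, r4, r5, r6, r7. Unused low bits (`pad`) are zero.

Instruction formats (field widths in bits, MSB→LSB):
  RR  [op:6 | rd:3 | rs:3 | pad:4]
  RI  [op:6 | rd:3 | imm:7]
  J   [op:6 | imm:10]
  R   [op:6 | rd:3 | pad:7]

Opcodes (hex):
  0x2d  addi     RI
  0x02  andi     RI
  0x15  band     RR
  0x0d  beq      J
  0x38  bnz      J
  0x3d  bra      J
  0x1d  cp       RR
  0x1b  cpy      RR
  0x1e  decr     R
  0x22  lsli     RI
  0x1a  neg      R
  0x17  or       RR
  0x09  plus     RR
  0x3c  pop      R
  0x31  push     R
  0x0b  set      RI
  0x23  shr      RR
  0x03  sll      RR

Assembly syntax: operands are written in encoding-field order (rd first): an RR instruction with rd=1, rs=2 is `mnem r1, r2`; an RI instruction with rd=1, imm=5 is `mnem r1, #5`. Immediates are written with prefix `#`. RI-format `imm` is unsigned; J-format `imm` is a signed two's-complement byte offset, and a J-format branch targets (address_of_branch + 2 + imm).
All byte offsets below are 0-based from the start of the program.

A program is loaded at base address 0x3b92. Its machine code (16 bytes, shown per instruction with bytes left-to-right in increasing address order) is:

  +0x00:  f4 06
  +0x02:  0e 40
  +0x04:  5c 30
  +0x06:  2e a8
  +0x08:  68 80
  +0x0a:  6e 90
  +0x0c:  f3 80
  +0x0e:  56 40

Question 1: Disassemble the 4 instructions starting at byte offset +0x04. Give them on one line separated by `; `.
@+04  big-endian(5c 30) = 0x5c30
  op=0x5c30>>10=0x17 ⇒ or (RR)
  rd@[9:7]=0x0 ⇒ r0
  rs@[6:4]=0x3 ⇒ r3
@+06  big-endian(2e a8) = 0x2ea8
  op=0x2ea8>>10=0xb ⇒ set (RI)
  rd@[9:7]=0x5 ⇒ r5
  imm@[6:0]=0x28 ⇒ #40
@+08  big-endian(68 80) = 0x6880
  op=0x6880>>10=0x1a ⇒ neg (R)
  rd@[9:7]=0x1 ⇒ r1
@+0a  big-endian(6e 90) = 0x6e90
  op=0x6e90>>10=0x1b ⇒ cpy (RR)
  rd@[9:7]=0x5 ⇒ r5
  rs@[6:4]=0x1 ⇒ r1

or r0, r3; set r5, #40; neg r1; cpy r5, r1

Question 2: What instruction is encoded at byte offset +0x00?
[00] f4 06 → 0xf406
  top 6b → 0x3d → bra [J]
  imm: (w>>0)&0x3ff=0x6 → #6

bra #6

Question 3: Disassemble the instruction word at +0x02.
sll r4, r4

off 0x02: read 0e 40 as big → 0x0e40
  top 6b → 0x3 → sll [RR]
  rd@[9:7]=0x4 ⇒ r4
  rs@[6:4]=0x4 ⇒ r4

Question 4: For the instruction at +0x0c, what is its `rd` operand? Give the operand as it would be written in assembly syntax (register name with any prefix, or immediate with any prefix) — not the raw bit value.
r7

[0c] f3 80 → 0xf380
  top 6b → 0x3c → pop [R]
  rd: (w>>7)&0x7=0x7 → r7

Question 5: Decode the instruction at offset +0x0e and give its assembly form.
band r4, r4

off 0x0e: read 56 40 as big → 0x5640
  opcode bits[15:10]=0x15: band/RR
  rd@[9:7]=0x4 ⇒ r4
  rs@[6:4]=0x4 ⇒ r4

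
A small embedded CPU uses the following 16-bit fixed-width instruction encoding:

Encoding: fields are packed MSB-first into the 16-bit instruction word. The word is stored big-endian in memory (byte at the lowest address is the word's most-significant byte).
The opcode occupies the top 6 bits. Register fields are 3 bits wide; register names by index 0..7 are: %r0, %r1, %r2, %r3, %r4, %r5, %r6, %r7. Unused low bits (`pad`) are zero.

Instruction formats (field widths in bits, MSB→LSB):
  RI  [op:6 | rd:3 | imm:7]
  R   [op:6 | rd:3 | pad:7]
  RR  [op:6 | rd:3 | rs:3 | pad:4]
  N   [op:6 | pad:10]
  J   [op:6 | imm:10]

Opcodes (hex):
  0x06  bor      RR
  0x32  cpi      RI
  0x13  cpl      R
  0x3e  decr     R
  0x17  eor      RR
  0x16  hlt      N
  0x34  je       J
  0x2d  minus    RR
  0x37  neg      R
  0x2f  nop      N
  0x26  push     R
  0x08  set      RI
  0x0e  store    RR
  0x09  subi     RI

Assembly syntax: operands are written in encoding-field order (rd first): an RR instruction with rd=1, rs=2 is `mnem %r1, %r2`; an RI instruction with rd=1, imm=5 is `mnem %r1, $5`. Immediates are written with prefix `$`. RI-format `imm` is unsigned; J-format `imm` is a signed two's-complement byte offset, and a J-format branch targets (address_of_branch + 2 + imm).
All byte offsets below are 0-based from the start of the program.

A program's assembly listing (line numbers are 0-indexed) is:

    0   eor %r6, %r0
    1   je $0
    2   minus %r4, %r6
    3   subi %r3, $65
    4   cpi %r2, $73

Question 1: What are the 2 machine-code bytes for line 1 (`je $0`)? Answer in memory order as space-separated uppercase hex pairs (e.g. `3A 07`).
D0 00

1. je fields op=0x34:6|imm=0:10 → word d000h → d0 00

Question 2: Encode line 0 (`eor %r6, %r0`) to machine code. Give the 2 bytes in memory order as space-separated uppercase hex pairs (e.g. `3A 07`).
5F 00

L0: eor op=0x17:6|rd=6:3|rs=0:3|pad=0:4 ⇒ 0x5f00 ⇒ big 5f 00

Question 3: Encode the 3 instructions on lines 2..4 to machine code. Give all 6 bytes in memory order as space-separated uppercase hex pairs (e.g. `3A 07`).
2. minus fields op=0x2d:6|rd=4:3|rs=6:3|pad=0:4 → word b660h → b6 60
3. subi fields op=0x9:6|rd=3:3|imm=65:7 → word 25c1h → 25 c1
4. cpi fields op=0x32:6|rd=2:3|imm=73:7 → word c949h → c9 49

B6 60 25 C1 C9 49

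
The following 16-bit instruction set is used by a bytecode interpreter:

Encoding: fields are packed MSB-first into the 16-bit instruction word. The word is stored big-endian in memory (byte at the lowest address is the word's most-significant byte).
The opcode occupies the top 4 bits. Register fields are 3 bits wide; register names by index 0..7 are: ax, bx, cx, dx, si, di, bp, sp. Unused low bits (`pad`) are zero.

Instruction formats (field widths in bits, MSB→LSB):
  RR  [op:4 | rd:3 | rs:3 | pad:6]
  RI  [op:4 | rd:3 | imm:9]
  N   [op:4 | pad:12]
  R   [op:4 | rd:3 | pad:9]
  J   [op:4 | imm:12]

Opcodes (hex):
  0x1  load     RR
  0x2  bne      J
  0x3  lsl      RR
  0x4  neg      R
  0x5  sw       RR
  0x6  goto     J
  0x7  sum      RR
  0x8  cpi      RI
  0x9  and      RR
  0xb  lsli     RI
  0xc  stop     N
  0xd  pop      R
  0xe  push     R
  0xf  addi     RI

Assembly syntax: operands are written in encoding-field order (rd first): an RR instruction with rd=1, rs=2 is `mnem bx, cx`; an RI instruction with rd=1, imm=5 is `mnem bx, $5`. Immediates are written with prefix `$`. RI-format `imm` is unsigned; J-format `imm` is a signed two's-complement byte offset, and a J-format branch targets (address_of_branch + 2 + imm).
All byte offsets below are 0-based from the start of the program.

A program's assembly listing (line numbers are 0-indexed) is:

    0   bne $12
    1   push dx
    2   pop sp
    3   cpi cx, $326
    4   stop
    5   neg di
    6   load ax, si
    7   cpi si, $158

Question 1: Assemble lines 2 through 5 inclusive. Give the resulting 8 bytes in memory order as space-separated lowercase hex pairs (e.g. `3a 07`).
de 00 85 46 c0 00 4a 00

line 2 (pop): pack op=0xd:4|rd=7:3|pad=0:9 = 0xde00; big→ de 00
line 3 (cpi): pack op=0x8:4|rd=2:3|imm=326:9 = 0x8546; big→ 85 46
line 4 (stop): pack op=0xc:4|pad=0:12 = 0xc000; big→ c0 00
line 5 (neg): pack op=0x4:4|rd=5:3|pad=0:9 = 0x4a00; big→ 4a 00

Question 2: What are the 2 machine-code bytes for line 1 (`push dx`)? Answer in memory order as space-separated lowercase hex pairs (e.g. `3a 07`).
e6 00

line 1 (push): pack op=0xe:4|rd=3:3|pad=0:9 = 0xe600; big→ e6 00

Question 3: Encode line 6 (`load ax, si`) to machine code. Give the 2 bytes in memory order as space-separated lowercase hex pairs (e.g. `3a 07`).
6. load fields op=0x1:4|rd=0:3|rs=4:3|pad=0:6 → word 1100h → 11 00

11 00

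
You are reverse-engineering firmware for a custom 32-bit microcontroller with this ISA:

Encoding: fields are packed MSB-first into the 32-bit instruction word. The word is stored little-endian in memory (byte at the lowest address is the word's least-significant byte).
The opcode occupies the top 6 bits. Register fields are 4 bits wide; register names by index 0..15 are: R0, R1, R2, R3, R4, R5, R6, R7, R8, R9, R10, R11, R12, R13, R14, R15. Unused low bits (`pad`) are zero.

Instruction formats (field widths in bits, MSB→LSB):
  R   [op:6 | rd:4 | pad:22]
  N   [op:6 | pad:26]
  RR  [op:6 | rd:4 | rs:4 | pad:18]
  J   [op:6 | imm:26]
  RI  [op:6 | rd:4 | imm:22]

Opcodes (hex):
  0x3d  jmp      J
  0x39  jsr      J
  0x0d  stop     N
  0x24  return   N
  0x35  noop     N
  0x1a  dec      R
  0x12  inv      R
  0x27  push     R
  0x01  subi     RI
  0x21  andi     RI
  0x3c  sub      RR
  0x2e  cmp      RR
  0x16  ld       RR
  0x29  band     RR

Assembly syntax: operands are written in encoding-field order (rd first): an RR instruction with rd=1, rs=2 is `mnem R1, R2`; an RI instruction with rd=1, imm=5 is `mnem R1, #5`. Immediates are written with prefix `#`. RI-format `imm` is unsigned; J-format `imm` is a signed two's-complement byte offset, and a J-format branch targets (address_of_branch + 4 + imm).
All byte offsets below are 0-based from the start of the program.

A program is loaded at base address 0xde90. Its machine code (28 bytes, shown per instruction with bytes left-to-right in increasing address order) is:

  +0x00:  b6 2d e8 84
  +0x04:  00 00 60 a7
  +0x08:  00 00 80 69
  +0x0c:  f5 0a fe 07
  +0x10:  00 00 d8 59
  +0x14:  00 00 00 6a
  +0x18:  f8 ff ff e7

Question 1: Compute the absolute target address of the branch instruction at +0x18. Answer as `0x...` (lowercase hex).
@+18  little-endian(f8 ff ff e7) = 0xe7fffff8
  top 6b → 0x39 → jsr [J]
  imm@[25:0]=0x3fffff8 (s26→-8) ⇒ #-8
  target = base 0xde90 + off 0x18 + 4 + imm -8 = 0xdea4

0xdea4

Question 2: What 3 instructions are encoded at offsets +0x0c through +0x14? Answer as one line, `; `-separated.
subi R15, #4066037; ld R7, R6; dec R8

[0c] f5 0a fe 07 → 0x07fe0af5
  top 6b → 0x1 → subi [RI]
  rd@[25:22]=0xf ⇒ R15
  imm@[21:0]=0x3e0af5 ⇒ #4066037
[10] 00 00 d8 59 → 0x59d80000
  top 6b → 0x16 → ld [RR]
  rd@[25:22]=0x7 ⇒ R7
  rs@[21:18]=0x6 ⇒ R6
[14] 00 00 00 6a → 0x6a000000
  top 6b → 0x1a → dec [R]
  rd@[25:22]=0x8 ⇒ R8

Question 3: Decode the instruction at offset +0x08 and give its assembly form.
dec R6

+0x08: 00 00 80 69 ⇒ word 0x69800000 (little)
  op=0x69800000>>26=0x1a ⇒ dec (R)
  [25:22] rd=6 = R6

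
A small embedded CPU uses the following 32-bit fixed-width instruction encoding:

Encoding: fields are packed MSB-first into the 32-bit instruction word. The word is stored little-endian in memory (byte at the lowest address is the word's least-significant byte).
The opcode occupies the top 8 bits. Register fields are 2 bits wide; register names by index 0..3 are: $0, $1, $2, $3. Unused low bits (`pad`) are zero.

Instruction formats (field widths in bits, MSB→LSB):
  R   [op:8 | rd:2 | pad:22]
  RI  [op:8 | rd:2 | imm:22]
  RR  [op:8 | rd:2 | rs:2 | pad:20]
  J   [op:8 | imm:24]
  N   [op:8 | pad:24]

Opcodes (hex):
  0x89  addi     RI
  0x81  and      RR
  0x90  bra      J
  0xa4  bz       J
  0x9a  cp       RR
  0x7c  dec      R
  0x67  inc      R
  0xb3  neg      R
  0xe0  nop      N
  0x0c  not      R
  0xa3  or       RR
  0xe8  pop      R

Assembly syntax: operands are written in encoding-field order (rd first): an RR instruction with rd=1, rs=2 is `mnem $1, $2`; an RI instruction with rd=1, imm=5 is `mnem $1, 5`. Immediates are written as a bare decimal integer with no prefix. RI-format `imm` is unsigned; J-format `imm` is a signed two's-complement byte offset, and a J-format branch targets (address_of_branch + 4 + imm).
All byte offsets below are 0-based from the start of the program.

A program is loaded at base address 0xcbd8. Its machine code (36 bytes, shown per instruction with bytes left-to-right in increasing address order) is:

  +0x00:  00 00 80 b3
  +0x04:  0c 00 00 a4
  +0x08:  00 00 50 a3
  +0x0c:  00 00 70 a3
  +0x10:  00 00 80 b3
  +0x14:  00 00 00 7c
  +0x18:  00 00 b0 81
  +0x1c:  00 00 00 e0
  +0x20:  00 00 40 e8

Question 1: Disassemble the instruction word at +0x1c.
+0x1c: 00 00 00 e0 ⇒ word 0xe0000000 (little)
  top 8b → 0xe0 → nop [N]

nop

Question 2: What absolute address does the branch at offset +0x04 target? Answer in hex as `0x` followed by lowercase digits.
0xcbec

off 0x04: read 0c 00 00 a4 as little → 0xa400000c
  opcode bits[31:24]=0xa4: bz/J
  [23:0] imm=12 = 12
  target = base 0xcbd8 + off 0x04 + 4 + imm 12 = 0xcbec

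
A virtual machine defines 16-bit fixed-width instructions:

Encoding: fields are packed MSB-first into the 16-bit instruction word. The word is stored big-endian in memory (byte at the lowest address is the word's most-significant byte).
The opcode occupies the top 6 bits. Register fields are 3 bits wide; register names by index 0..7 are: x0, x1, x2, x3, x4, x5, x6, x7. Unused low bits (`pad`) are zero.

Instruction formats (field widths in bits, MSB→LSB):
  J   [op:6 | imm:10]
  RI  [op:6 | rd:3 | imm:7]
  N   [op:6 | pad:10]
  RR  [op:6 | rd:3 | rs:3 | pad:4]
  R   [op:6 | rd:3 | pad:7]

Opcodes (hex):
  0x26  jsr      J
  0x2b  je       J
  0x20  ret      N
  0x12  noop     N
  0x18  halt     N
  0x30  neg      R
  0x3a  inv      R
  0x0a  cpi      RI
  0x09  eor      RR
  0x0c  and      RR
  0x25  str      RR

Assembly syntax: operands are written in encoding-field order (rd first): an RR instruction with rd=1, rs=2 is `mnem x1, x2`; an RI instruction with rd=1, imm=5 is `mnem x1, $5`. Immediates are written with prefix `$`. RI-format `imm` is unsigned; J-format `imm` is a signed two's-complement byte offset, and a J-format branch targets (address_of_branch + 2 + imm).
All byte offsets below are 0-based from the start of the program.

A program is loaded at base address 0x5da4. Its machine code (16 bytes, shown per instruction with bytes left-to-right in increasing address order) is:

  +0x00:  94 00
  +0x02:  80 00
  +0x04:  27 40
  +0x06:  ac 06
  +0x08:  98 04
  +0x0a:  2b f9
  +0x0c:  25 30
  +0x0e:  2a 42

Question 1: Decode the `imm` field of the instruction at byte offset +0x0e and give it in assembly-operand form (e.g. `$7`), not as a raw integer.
$66

[0e] 2a 42 → 0x2a42
  top 6b → 0xa → cpi [RI]
  [9:7] rd=4 = x4
  [6:0] imm=66 = $66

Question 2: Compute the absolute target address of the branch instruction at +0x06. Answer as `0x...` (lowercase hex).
off 0x06: read ac 06 as big → 0xac06
  opcode bits[15:10]=0x2b: je/J
  [9:0] imm=6 = $6
  target = base 0x5da4 + off 0x06 + 2 + imm 6 = 0x5db2

0x5db2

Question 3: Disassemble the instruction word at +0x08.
[08] 98 04 → 0x9804
  top 6b → 0x26 → jsr [J]
  imm@[9:0]=0x4 ⇒ $4

jsr $4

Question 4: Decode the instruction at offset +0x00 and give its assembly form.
str x0, x0

@+00  big-endian(94 00) = 0x9400
  op=0x9400>>10=0x25 ⇒ str (RR)
  rd@[9:7]=0x0 ⇒ x0
  rs@[6:4]=0x0 ⇒ x0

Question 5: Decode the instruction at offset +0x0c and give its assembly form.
@+0c  big-endian(25 30) = 0x2530
  opcode bits[15:10]=0x9: eor/RR
  [9:7] rd=2 = x2
  [6:4] rs=3 = x3

eor x2, x3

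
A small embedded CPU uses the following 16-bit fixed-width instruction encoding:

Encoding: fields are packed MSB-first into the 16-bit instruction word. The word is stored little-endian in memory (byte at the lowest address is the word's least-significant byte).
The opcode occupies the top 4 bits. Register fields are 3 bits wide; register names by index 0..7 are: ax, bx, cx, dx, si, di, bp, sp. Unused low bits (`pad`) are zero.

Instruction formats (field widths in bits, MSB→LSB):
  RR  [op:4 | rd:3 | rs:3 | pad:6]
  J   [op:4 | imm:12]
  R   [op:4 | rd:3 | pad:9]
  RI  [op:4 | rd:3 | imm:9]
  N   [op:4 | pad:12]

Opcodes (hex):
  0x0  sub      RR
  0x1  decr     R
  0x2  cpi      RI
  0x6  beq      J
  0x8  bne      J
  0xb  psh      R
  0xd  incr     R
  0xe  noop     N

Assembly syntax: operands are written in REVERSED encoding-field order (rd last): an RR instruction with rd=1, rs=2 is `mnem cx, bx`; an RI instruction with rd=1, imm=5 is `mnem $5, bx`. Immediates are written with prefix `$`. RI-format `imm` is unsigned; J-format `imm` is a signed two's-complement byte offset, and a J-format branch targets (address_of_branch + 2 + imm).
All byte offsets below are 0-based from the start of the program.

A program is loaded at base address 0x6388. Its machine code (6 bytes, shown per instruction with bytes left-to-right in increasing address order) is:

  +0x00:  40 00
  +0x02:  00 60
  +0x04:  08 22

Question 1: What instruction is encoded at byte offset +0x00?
off 0x00: read 40 00 as little → 0x0040
  opcode bits[15:12]=0x0: sub/RR
  rd: (w>>9)&0x7=0x0 → ax
  rs: (w>>6)&0x7=0x1 → bx

sub bx, ax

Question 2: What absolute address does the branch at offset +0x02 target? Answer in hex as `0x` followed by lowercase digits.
0x638c

off 0x02: read 00 60 as little → 0x6000
  op=0x6000>>12=0x6 ⇒ beq (J)
  imm: (w>>0)&0xfff=0x0 → $0
  target = base 0x6388 + off 0x02 + 2 + imm 0 = 0x638c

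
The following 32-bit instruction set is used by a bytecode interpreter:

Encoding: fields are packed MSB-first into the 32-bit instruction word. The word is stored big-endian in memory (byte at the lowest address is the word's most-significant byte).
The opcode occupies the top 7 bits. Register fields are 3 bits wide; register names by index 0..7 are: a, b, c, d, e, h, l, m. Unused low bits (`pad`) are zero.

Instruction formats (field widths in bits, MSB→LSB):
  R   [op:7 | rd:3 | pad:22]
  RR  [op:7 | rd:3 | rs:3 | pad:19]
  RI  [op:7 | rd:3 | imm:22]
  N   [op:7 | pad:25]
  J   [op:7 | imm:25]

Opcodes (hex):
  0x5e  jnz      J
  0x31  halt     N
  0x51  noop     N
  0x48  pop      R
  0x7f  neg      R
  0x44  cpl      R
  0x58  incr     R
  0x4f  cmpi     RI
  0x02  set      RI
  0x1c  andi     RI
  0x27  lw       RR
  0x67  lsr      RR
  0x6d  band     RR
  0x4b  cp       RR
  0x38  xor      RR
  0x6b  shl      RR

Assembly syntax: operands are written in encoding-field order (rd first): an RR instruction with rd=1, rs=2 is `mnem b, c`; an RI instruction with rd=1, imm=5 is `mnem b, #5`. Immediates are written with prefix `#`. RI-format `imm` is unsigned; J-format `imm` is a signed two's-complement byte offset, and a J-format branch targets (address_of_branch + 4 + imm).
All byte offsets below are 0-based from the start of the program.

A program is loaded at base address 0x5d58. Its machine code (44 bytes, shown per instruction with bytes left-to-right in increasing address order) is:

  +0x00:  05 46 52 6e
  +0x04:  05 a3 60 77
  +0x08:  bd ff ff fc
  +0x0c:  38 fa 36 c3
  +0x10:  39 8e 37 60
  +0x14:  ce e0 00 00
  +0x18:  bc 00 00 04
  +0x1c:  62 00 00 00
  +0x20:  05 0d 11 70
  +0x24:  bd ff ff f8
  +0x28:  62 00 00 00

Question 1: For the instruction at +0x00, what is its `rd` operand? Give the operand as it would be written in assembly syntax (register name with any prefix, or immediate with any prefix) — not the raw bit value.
h

+0x00: 05 46 52 6e ⇒ word 0x0546526e (big)
  opcode bits[31:25]=0x2: set/RI
  [24:22] rd=5 = h
  [21:0] imm=414318 = #414318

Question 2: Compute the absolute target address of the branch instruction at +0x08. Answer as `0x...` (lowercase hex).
+0x08: bd ff ff fc ⇒ word 0xbdfffffc (big)
  op=0xbdfffffc>>25=0x5e ⇒ jnz (J)
  imm: (w>>0)&0x1ffffff=0x1fffffc (s25→-4) → #-4
  target = base 0x5d58 + off 0x08 + 4 + imm -4 = 0x5d60

0x5d60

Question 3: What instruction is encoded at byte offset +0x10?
andi l, #931680

off 0x10: read 39 8e 37 60 as big → 0x398e3760
  top 7b → 0x1c → andi [RI]
  [24:22] rd=6 = l
  [21:0] imm=931680 = #931680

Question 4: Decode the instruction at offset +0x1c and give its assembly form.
halt

@+1c  big-endian(62 00 00 00) = 0x62000000
  top 7b → 0x31 → halt [N]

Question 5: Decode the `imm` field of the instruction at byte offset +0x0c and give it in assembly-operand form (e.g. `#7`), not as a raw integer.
#3815107

[0c] 38 fa 36 c3 → 0x38fa36c3
  top 7b → 0x1c → andi [RI]
  rd@[24:22]=0x3 ⇒ d
  imm@[21:0]=0x3a36c3 ⇒ #3815107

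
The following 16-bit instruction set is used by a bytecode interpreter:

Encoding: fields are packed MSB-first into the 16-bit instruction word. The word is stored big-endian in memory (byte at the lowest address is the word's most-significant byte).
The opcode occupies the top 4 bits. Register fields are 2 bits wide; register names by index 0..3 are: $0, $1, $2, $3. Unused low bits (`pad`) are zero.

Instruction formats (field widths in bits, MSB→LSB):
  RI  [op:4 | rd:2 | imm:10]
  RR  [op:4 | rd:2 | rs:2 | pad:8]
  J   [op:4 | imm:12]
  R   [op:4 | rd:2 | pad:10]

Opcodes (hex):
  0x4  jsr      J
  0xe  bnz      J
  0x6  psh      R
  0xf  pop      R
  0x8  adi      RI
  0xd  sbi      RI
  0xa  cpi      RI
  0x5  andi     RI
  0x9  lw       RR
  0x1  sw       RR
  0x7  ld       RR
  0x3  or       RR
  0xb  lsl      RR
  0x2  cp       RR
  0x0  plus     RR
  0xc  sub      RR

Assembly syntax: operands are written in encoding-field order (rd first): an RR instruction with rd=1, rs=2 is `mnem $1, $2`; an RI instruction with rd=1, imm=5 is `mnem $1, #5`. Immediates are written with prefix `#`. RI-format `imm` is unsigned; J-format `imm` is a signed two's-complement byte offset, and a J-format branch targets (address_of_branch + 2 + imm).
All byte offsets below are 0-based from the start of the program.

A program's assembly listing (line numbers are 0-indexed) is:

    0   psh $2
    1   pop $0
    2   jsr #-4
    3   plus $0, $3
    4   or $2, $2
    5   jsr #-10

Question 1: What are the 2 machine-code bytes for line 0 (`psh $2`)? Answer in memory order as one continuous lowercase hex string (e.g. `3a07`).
line 0 (psh): pack op=0x6:4|rd=2:2|pad=0:10 = 0x6800; big→ 68 00

6800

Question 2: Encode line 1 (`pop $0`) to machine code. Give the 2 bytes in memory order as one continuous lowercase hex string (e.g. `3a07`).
f000

1. pop fields op=0xf:4|rd=0:2|pad=0:10 → word f000h → f0 00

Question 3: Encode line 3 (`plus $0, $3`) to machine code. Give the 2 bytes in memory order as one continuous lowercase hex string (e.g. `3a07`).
0300

3. plus fields op=0x0:4|rd=0:2|rs=3:2|pad=0:8 → word 0300h → 03 00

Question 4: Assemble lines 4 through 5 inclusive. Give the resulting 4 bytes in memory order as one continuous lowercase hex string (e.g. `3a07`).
3a004ff6

line 4 (or): pack op=0x3:4|rd=2:2|rs=2:2|pad=0:8 = 0x3a00; big→ 3a 00
line 5 (jsr): pack op=0x4:4|imm=-10:12 = 0x4ff6; big→ 4f f6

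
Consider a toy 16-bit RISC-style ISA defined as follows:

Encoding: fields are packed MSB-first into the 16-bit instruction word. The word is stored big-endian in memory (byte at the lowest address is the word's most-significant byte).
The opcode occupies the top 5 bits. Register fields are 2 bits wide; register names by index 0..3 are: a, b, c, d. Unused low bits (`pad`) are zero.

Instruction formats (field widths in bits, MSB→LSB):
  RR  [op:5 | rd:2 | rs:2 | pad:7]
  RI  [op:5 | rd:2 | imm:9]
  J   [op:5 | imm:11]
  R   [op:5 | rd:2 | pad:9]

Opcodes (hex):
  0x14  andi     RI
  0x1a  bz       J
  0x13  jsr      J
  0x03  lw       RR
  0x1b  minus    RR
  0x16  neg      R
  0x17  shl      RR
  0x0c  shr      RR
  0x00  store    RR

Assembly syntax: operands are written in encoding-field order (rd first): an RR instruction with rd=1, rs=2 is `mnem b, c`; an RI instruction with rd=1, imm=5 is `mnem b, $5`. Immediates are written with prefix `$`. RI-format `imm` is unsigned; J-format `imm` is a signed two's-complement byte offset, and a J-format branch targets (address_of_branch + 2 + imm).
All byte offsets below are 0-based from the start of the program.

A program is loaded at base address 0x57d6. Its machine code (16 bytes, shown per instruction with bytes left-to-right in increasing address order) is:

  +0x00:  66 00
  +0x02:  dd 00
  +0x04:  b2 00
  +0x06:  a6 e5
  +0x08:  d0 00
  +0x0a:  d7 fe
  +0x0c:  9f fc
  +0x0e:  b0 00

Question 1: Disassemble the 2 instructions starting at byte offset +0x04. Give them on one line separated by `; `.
+0x04: b2 00 ⇒ word 0xb200 (big)
  op=0xb200>>11=0x16 ⇒ neg (R)
  rd@[10:9]=0x1 ⇒ b
+0x06: a6 e5 ⇒ word 0xa6e5 (big)
  op=0xa6e5>>11=0x14 ⇒ andi (RI)
  rd@[10:9]=0x3 ⇒ d
  imm@[8:0]=0xe5 ⇒ $229

neg b; andi d, $229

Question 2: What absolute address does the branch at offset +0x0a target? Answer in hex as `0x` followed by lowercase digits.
off 0x0a: read d7 fe as big → 0xd7fe
  op=0xd7fe>>11=0x1a ⇒ bz (J)
  [10:0] imm=2046 (s11→-2) = $-2
  target = base 0x57d6 + off 0x0a + 2 + imm -2 = 0x57e0

0x57e0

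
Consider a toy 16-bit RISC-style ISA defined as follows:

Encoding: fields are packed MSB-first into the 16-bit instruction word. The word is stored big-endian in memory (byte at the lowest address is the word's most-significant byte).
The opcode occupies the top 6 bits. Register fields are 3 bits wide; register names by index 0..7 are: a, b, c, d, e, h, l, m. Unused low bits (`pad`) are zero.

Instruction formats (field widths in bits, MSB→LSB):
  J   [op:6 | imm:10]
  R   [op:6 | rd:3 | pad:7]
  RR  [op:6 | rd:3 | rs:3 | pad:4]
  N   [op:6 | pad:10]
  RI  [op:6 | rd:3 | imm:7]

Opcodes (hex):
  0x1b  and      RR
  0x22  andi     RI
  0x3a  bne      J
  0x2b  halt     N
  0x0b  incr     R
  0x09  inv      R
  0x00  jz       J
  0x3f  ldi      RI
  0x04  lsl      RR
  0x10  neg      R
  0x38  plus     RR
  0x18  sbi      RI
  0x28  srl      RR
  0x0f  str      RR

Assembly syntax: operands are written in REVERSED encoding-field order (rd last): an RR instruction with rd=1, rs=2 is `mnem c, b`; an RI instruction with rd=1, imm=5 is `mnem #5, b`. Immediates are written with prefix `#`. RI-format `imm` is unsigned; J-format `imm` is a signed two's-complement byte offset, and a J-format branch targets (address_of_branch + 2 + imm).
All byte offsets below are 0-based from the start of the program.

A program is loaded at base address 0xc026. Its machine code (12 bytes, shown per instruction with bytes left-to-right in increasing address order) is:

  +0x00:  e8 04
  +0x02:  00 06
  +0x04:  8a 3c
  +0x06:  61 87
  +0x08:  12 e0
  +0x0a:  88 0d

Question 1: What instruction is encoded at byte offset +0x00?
bne #4

[00] e8 04 → 0xe804
  top 6b → 0x3a → bne [J]
  [9:0] imm=4 = #4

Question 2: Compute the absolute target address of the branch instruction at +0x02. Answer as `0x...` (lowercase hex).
[02] 00 06 → 0x0006
  top 6b → 0x0 → jz [J]
  imm@[9:0]=0x6 ⇒ #6
  target = base 0xc026 + off 0x02 + 2 + imm 6 = 0xc030

0xc030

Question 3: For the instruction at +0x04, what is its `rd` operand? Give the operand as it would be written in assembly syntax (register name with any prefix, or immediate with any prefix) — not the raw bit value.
[04] 8a 3c → 0x8a3c
  opcode bits[15:10]=0x22: andi/RI
  rd: (w>>7)&0x7=0x4 → e
  imm: (w>>0)&0x7f=0x3c → #60

e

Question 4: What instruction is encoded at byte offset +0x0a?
andi #13, a

[0a] 88 0d → 0x880d
  top 6b → 0x22 → andi [RI]
  [9:7] rd=0 = a
  [6:0] imm=13 = #13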